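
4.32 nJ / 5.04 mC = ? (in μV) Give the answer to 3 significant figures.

0.857 μV

(4.32e-9) / (5.04e-3) = 0.85714e-6 V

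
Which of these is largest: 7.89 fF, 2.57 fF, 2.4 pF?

7.89 fF = 0.00000000000000789 F
2.57 fF = 0.00000000000000257 F
2.4 pF = 0.0000000000024 F

2.4 pF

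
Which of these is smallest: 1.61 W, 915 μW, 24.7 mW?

915 μW

1.61 W = 1.61 W
915 μW = 0.000915 W
24.7 mW = 0.0247 W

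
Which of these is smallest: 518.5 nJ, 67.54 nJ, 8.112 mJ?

518.5 nJ = 0.0000005185 J
67.54 nJ = 0.00000006754 J
8.112 mJ = 0.008112 J

67.54 nJ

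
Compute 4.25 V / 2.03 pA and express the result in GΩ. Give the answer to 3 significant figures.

2090 GΩ

(4.25) / (2.03 × 10^-12) = 2.0936 × 10^12 Ω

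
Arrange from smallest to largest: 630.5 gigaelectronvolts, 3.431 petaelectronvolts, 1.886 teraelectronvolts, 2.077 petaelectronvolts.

630.5 gigaelectronvolts = 630500000000 electronvolts
3.431 petaelectronvolts = 3431000000000000 electronvolts
1.886 teraelectronvolts = 1886000000000 electronvolts
2.077 petaelectronvolts = 2077000000000000 electronvolts

630.5 gigaelectronvolts < 1.886 teraelectronvolts < 2.077 petaelectronvolts < 3.431 petaelectronvolts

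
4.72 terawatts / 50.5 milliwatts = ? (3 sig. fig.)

(4.72 × 10^12) / (50.5 × 10^-3) = 0.09347 × 10^15

93500000000000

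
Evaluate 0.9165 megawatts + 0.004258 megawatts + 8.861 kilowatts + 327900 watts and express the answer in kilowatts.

1257.519 kilowatts

In kilowatts:
  0.9165 megawatts = 0.9165 × 10^3 kilowatts = 916.5
  0.004258 megawatts = 0.004258 × 10^3 kilowatts = 4.258
  8.861 kilowatts → 8.861
  327900 watts = 327900 × 10^-3 kilowatts = 327.9
Sum: 916.5 + 4.258 + 8.861 + 327.9 = 1257.519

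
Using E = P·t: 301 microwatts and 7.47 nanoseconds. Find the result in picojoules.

301 × 10⁻⁶ × 7.47 × 10⁻⁹ = 2248.47 × 10⁻¹⁵ J

2.24847 picojoules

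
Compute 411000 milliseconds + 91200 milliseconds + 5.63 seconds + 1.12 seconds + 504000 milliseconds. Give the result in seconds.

In seconds:
  411000 milliseconds = 411000 × 10^-3 seconds = 411
  91200 milliseconds = 91200 × 10^-3 seconds = 91.2
  5.63 seconds → 5.63
  1.12 seconds → 1.12
  504000 milliseconds = 504000 × 10^-3 seconds = 504
Sum: 411 + 91.2 + 5.63 + 1.12 + 504 = 1012.95

1012.95 seconds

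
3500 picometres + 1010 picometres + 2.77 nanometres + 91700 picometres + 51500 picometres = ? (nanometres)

In nanometres:
  3500 picometres = 3500e-3 nanometres = 3.5
  1010 picometres = 1010e-3 nanometres = 1.01
  2.77 nanometres → 2.77
  91700 picometres = 91700e-3 nanometres = 91.7
  51500 picometres = 51500e-3 nanometres = 51.5
Sum: 3.5 + 1.01 + 2.77 + 91.7 + 51.5 = 150.48

150.48 nanometres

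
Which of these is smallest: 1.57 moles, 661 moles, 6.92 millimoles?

1.57 moles = 1.57 moles
661 moles = 661 moles
6.92 millimoles = 0.00692 moles

6.92 millimoles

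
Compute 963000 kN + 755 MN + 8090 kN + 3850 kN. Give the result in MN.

In MN:
  963000 kN = 963000 × 10^-3 MN = 963
  755 MN → 755
  8090 kN = 8090 × 10^-3 MN = 8.09
  3850 kN = 3850 × 10^-3 MN = 3.85
Sum: 963 + 755 + 8.09 + 3.85 = 1729.94

1729.94 MN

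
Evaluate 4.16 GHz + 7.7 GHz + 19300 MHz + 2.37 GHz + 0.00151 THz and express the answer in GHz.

In GHz:
  4.16 GHz → 4.16
  7.7 GHz → 7.7
  19300 MHz = 19300 × 10^-3 GHz = 19.3
  2.37 GHz → 2.37
  0.00151 THz = 0.00151 × 10^3 GHz = 1.51
Sum: 4.16 + 7.7 + 19.3 + 2.37 + 1.51 = 35.04

35.04 GHz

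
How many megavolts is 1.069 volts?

0.000001069 megavolts

(no prefix) = 1e0, mega = 1e6; factor is 1e-6.
1.069 × 1e-6 = 0.000001069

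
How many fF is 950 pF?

950000 fF

pico = 10^-12, femto = 10^-15; factor is 10^3.
950 × 10^3 = 950000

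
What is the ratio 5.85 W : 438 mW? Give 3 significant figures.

13.4

(5.85) / (438 × 10⁻³) = 0.01336 × 10³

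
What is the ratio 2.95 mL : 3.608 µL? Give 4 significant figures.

817.6

(2.95 × 10^-3) / (3.608 × 10^-6) = 0.81763 × 10^3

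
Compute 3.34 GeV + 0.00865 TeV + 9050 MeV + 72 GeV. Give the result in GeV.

In GeV:
  3.34 GeV → 3.34
  0.00865 TeV = 0.00865 × 10^3 GeV = 8.65
  9050 MeV = 9050 × 10^-3 GeV = 9.05
  72 GeV → 72
Sum: 3.34 + 8.65 + 9.05 + 72 = 93.04

93.04 GeV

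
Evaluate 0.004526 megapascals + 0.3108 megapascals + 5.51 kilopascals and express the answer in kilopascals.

In kilopascals:
  0.004526 megapascals = 0.004526 × 10^3 kilopascals = 4.526
  0.3108 megapascals = 0.3108 × 10^3 kilopascals = 310.8
  5.51 kilopascals → 5.51
Sum: 4.526 + 310.8 + 5.51 = 320.836

320.836 kilopascals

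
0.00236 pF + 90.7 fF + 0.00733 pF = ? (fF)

100.39 fF

In fF:
  0.00236 pF = 0.00236e3 fF = 2.36
  90.7 fF → 90.7
  0.00733 pF = 0.00733e3 fF = 7.33
Sum: 2.36 + 90.7 + 7.33 = 100.39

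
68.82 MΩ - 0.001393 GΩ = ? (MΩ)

In MΩ:
  68.82 MΩ → 68.82
  0.001393 GΩ = 0.001393 × 10³ MΩ = 1.393
Difference: 68.82 - 1.393 = 67.427

67.427 MΩ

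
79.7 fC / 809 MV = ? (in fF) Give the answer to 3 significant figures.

(79.7 × 10^-15) / (809 × 10^6) = 0.098517 × 10^-21 F

0.0000000985 fF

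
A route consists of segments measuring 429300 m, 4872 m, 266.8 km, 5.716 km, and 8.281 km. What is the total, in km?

714.969 km

In km:
  429300 m = 429300 × 10^-3 km = 429.3
  4872 m = 4872 × 10^-3 km = 4.872
  266.8 km → 266.8
  5.716 km → 5.716
  8.281 km → 8.281
Sum: 429.3 + 4.872 + 266.8 + 5.716 + 8.281 = 714.969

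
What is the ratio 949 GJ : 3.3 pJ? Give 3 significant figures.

288000000000000000000000

(949e9) / (3.3e-12) = 287.6e21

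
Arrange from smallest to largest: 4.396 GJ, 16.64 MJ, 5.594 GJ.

4.396 GJ = 4396000000 J
16.64 MJ = 16640000 J
5.594 GJ = 5594000000 J

16.64 MJ < 4.396 GJ < 5.594 GJ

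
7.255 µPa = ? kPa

micro = 10^-6, kilo = 10^3; factor is 10^-9.
7.255 × 10^-9 = 0.000000007255

0.000000007255 kPa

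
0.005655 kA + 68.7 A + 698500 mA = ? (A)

772.855 A

In A:
  0.005655 kA = 0.005655 × 10³ A = 5.655
  68.7 A → 68.7
  698500 mA = 698500 × 10⁻³ A = 698.5
Sum: 5.655 + 68.7 + 698.5 = 772.855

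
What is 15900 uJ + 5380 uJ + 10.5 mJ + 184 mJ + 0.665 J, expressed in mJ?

In mJ:
  15900 uJ = 15900 × 10^-3 mJ = 15.9
  5380 uJ = 5380 × 10^-3 mJ = 5.38
  10.5 mJ → 10.5
  184 mJ → 184
  0.665 J = 0.665 × 10^3 mJ = 665
Sum: 15.9 + 5.38 + 10.5 + 184 + 665 = 880.78

880.78 mJ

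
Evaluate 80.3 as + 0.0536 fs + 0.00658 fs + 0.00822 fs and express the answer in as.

148.7 as

In as:
  80.3 as → 80.3
  0.0536 fs = 0.0536 × 10³ as = 53.6
  0.00658 fs = 0.00658 × 10³ as = 6.58
  0.00822 fs = 0.00822 × 10³ as = 8.22
Sum: 80.3 + 53.6 + 6.58 + 8.22 = 148.7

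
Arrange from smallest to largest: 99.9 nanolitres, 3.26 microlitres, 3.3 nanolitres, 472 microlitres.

99.9 nanolitres = 0.0000000999 litres
3.26 microlitres = 0.00000326 litres
3.3 nanolitres = 0.0000000033 litres
472 microlitres = 0.000472 litres

3.3 nanolitres < 99.9 nanolitres < 3.26 microlitres < 472 microlitres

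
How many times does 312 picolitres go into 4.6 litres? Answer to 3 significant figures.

14700000000

(4.6) / (312e-12) = 0.01474e12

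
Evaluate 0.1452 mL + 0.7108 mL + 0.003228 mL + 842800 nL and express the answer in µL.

1702.028 µL

In µL:
  0.1452 mL = 0.1452 × 10³ µL = 145.2
  0.7108 mL = 0.7108 × 10³ µL = 710.8
  0.003228 mL = 0.003228 × 10³ µL = 3.228
  842800 nL = 842800 × 10⁻³ µL = 842.8
Sum: 145.2 + 710.8 + 3.228 + 842.8 = 1702.028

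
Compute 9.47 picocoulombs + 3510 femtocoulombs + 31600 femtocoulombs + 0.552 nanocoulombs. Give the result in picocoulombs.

596.58 picocoulombs

In picocoulombs:
  9.47 picocoulombs → 9.47
  3510 femtocoulombs = 3510e-3 picocoulombs = 3.51
  31600 femtocoulombs = 31600e-3 picocoulombs = 31.6
  0.552 nanocoulombs = 0.552e3 picocoulombs = 552
Sum: 9.47 + 3.51 + 31.6 + 552 = 596.58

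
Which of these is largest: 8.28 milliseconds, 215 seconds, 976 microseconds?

8.28 milliseconds = 0.00828 seconds
215 seconds = 215 seconds
976 microseconds = 0.000976 seconds

215 seconds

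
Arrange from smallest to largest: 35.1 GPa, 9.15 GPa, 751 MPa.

751 MPa < 9.15 GPa < 35.1 GPa

35.1 GPa = 35100000000 Pa
9.15 GPa = 9150000000 Pa
751 MPa = 751000000 Pa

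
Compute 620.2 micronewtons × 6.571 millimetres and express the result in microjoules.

4.0753342 microjoules

620.2e-6 × 6.571e-3 = 4075.3342e-9 J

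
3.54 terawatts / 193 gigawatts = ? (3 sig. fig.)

18.3

(3.54 × 10^12) / (193 × 10^9) = 0.01834 × 10^3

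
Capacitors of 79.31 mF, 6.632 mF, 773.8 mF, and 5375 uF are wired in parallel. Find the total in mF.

In mF:
  79.31 mF → 79.31
  6.632 mF → 6.632
  773.8 mF → 773.8
  5375 uF = 5375 × 10^-3 mF = 5.375
Sum: 79.31 + 6.632 + 773.8 + 5.375 = 865.117

865.117 mF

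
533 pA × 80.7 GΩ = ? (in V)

43.0131 V

533e-12 × 80.7e9 = 43013.1e-3 V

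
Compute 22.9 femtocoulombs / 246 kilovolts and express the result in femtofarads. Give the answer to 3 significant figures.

0.0000931 femtofarads

(22.9 × 10^-15) / (246 × 10^3) = 0.093089 × 10^-18 F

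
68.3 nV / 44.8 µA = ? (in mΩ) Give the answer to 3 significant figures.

(68.3 × 10⁻⁹) / (44.8 × 10⁻⁶) = 1.5246 × 10⁻³ Ω

1.52 mΩ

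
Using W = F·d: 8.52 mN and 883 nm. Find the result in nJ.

8.52e-3 × 883e-9 = 7523.16e-12 J

7.52316 nJ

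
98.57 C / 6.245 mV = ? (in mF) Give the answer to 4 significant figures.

(98.57) / (6.245 × 10^-3) = 15.7838 × 10^3 F

15780000 mF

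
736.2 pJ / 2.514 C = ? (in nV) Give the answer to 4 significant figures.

(736.2 × 10^-12) / (2.514) = 292.84 × 10^-12 V

0.2928 nV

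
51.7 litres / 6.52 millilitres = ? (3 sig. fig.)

(51.7) / (6.52e-3) = 7.929e3

7930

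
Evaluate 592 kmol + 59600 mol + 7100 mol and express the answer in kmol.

In kmol:
  592 kmol → 592
  59600 mol = 59600 × 10⁻³ kmol = 59.6
  7100 mol = 7100 × 10⁻³ kmol = 7.1
Sum: 592 + 59.6 + 7.1 = 658.7

658.7 kmol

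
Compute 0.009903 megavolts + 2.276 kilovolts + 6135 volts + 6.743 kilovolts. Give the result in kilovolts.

25.057 kilovolts

In kilovolts:
  0.009903 megavolts = 0.009903 × 10³ kilovolts = 9.903
  2.276 kilovolts → 2.276
  6135 volts = 6135 × 10⁻³ kilovolts = 6.135
  6.743 kilovolts → 6.743
Sum: 9.903 + 2.276 + 6.135 + 6.743 = 25.057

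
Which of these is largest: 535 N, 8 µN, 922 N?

922 N

535 N = 535 N
8 µN = 0.000008 N
922 N = 922 N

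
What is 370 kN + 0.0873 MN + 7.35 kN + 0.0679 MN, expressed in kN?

In kN:
  370 kN → 370
  0.0873 MN = 0.0873e3 kN = 87.3
  7.35 kN → 7.35
  0.0679 MN = 0.0679e3 kN = 67.9
Sum: 370 + 87.3 + 7.35 + 67.9 = 532.55

532.55 kN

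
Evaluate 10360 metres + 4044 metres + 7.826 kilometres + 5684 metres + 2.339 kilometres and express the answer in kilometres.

In kilometres:
  10360 metres = 10360 × 10⁻³ kilometres = 10.36
  4044 metres = 4044 × 10⁻³ kilometres = 4.044
  7.826 kilometres → 7.826
  5684 metres = 5684 × 10⁻³ kilometres = 5.684
  2.339 kilometres → 2.339
Sum: 10.36 + 4.044 + 7.826 + 5.684 + 2.339 = 30.253

30.253 kilometres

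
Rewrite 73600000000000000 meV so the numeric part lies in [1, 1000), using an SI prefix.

73.6 TeV

= 73.6 × 10^12 eV; 10^12 is tera.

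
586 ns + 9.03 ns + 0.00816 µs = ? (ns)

603.19 ns

In ns:
  586 ns → 586
  9.03 ns → 9.03
  0.00816 µs = 0.00816 × 10^3 ns = 8.16
Sum: 586 + 9.03 + 8.16 = 603.19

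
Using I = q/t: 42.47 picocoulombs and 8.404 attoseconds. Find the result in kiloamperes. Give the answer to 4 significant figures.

5054 kiloamperes

(42.47e-12) / (8.404e-18) = 5.05355e6 A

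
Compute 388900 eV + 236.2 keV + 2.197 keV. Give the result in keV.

627.297 keV

In keV:
  388900 eV = 388900 × 10^-3 keV = 388.9
  236.2 keV → 236.2
  2.197 keV → 2.197
Sum: 388.9 + 236.2 + 2.197 = 627.297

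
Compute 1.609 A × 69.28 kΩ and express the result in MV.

0.11147152 MV

1.609 × 69.28 × 10³ = 111.47152 × 10³ V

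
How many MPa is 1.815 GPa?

1815 MPa

giga = 10⁹, mega = 10⁶; factor is 10³.
1.815 × 10³ = 1815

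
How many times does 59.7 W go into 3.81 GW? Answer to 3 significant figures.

(3.81e9) / (59.7) = 0.06382e9

63800000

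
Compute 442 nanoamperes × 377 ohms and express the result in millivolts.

0.166634 millivolts

442 × 10^-9 × 377 = 166634 × 10^-9 V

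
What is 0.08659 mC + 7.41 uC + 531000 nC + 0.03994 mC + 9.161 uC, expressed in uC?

In uC:
  0.08659 mC = 0.08659 × 10³ uC = 86.59
  7.41 uC → 7.41
  531000 nC = 531000 × 10⁻³ uC = 531
  0.03994 mC = 0.03994 × 10³ uC = 39.94
  9.161 uC → 9.161
Sum: 86.59 + 7.41 + 531 + 39.94 + 9.161 = 674.101

674.101 uC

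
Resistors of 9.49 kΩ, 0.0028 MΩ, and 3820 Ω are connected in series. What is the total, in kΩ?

16.11 kΩ

In kΩ:
  9.49 kΩ → 9.49
  0.0028 MΩ = 0.0028 × 10³ kΩ = 2.8
  3820 Ω = 3820 × 10⁻³ kΩ = 3.82
Sum: 9.49 + 2.8 + 3.82 = 16.11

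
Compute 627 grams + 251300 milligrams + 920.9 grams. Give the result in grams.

1799.2 grams

In grams:
  627 grams → 627
  251300 milligrams = 251300 × 10⁻³ grams = 251.3
  920.9 grams → 920.9
Sum: 627 + 251.3 + 920.9 = 1799.2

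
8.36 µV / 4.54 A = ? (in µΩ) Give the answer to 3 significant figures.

(8.36 × 10⁻⁶) / (4.54) = 1.8414 × 10⁻⁶ Ω

1.84 µΩ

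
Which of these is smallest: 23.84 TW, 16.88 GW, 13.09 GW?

13.09 GW

23.84 TW = 23840000000000 W
16.88 GW = 16880000000 W
13.09 GW = 13090000000 W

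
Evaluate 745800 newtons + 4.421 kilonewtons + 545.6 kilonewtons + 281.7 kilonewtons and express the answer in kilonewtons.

In kilonewtons:
  745800 newtons = 745800e-3 kilonewtons = 745.8
  4.421 kilonewtons → 4.421
  545.6 kilonewtons → 545.6
  281.7 kilonewtons → 281.7
Sum: 745.8 + 4.421 + 545.6 + 281.7 = 1577.521

1577.521 kilonewtons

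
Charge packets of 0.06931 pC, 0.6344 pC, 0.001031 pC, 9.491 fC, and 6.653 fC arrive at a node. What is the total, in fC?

In fC:
  0.06931 pC = 0.06931 × 10³ fC = 69.31
  0.6344 pC = 0.6344 × 10³ fC = 634.4
  0.001031 pC = 0.001031 × 10³ fC = 1.031
  9.491 fC → 9.491
  6.653 fC → 6.653
Sum: 69.31 + 634.4 + 1.031 + 9.491 + 6.653 = 720.885

720.885 fC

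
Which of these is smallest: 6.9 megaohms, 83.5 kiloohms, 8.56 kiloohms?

6.9 megaohms = 6900000 ohms
83.5 kiloohms = 83500 ohms
8.56 kiloohms = 8560 ohms

8.56 kiloohms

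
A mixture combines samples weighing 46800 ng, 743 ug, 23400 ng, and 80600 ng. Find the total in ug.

893.8 ug

In ug:
  46800 ng = 46800 × 10⁻³ ug = 46.8
  743 ug → 743
  23400 ng = 23400 × 10⁻³ ug = 23.4
  80600 ng = 80600 × 10⁻³ ug = 80.6
Sum: 46.8 + 743 + 23.4 + 80.6 = 893.8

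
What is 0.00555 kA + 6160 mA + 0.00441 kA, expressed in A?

16.12 A

In A:
  0.00555 kA = 0.00555 × 10³ A = 5.55
  6160 mA = 6160 × 10⁻³ A = 6.16
  0.00441 kA = 0.00441 × 10³ A = 4.41
Sum: 5.55 + 6.16 + 4.41 = 16.12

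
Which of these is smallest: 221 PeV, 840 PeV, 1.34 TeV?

221 PeV = 221000000000000000 eV
840 PeV = 840000000000000000 eV
1.34 TeV = 1340000000000 eV

1.34 TeV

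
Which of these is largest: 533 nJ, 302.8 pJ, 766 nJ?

533 nJ = 0.000000533 J
302.8 pJ = 0.0000000003028 J
766 nJ = 0.000000766 J

766 nJ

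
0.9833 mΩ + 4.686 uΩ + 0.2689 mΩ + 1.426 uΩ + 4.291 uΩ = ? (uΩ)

1262.603 uΩ

In uΩ:
  0.9833 mΩ = 0.9833e3 uΩ = 983.3
  4.686 uΩ → 4.686
  0.2689 mΩ = 0.2689e3 uΩ = 268.9
  1.426 uΩ → 1.426
  4.291 uΩ → 4.291
Sum: 983.3 + 4.686 + 268.9 + 1.426 + 4.291 = 1262.603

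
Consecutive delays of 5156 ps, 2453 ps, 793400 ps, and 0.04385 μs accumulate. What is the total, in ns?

844.859 ns

In ns:
  5156 ps = 5156 × 10^-3 ns = 5.156
  2453 ps = 2453 × 10^-3 ns = 2.453
  793400 ps = 793400 × 10^-3 ns = 793.4
  0.04385 μs = 0.04385 × 10^3 ns = 43.85
Sum: 5.156 + 2.453 + 793.4 + 43.85 = 844.859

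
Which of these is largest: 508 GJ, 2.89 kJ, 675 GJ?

675 GJ

508 GJ = 508000000000 J
2.89 kJ = 2890 J
675 GJ = 675000000000 J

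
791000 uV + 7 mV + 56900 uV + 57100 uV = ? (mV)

In mV:
  791000 uV = 791000 × 10⁻³ mV = 791
  7 mV → 7
  56900 uV = 56900 × 10⁻³ mV = 56.9
  57100 uV = 57100 × 10⁻³ mV = 57.1
Sum: 791 + 7 + 56.9 + 57.1 = 912

912 mV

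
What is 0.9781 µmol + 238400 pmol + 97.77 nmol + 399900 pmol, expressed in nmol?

In nmol:
  0.9781 µmol = 0.9781e3 nmol = 978.1
  238400 pmol = 238400e-3 nmol = 238.4
  97.77 nmol → 97.77
  399900 pmol = 399900e-3 nmol = 399.9
Sum: 978.1 + 238.4 + 97.77 + 399.9 = 1714.17

1714.17 nmol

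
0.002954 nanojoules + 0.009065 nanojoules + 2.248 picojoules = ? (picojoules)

14.267 picojoules

In picojoules:
  0.002954 nanojoules = 0.002954 × 10^3 picojoules = 2.954
  0.009065 nanojoules = 0.009065 × 10^3 picojoules = 9.065
  2.248 picojoules → 2.248
Sum: 2.954 + 9.065 + 2.248 = 14.267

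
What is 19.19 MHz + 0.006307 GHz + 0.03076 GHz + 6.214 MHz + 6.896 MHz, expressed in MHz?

In MHz:
  19.19 MHz → 19.19
  0.006307 GHz = 0.006307e3 MHz = 6.307
  0.03076 GHz = 0.03076e3 MHz = 30.76
  6.214 MHz → 6.214
  6.896 MHz → 6.896
Sum: 19.19 + 6.307 + 30.76 + 6.214 + 6.896 = 69.367

69.367 MHz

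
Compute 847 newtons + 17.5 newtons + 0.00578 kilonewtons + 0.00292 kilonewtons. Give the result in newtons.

In newtons:
  847 newtons → 847
  17.5 newtons → 17.5
  0.00578 kilonewtons = 0.00578 × 10^3 newtons = 5.78
  0.00292 kilonewtons = 0.00292 × 10^3 newtons = 2.92
Sum: 847 + 17.5 + 5.78 + 2.92 = 873.2

873.2 newtons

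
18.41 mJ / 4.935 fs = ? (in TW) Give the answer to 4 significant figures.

3.730 TW

(18.41e-3) / (4.935e-15) = 3.7305e12 W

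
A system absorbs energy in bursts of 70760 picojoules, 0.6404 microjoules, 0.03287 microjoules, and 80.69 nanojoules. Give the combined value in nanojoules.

824.72 nanojoules

In nanojoules:
  70760 picojoules = 70760 × 10^-3 nanojoules = 70.76
  0.6404 microjoules = 0.6404 × 10^3 nanojoules = 640.4
  0.03287 microjoules = 0.03287 × 10^3 nanojoules = 32.87
  80.69 nanojoules → 80.69
Sum: 70.76 + 640.4 + 32.87 + 80.69 = 824.72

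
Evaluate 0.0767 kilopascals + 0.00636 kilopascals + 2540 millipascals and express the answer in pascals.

85.6 pascals

In pascals:
  0.0767 kilopascals = 0.0767 × 10³ pascals = 76.7
  0.00636 kilopascals = 0.00636 × 10³ pascals = 6.36
  2540 millipascals = 2540 × 10⁻³ pascals = 2.54
Sum: 76.7 + 6.36 + 2.54 = 85.6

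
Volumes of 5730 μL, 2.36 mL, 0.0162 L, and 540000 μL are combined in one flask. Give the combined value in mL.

564.29 mL

In mL:
  5730 μL = 5730 × 10^-3 mL = 5.73
  2.36 mL → 2.36
  0.0162 L = 0.0162 × 10^3 mL = 16.2
  540000 μL = 540000 × 10^-3 mL = 540
Sum: 5.73 + 2.36 + 16.2 + 540 = 564.29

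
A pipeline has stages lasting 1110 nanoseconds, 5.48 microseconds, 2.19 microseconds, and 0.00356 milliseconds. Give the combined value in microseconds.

In microseconds:
  1110 nanoseconds = 1110 × 10⁻³ microseconds = 1.11
  5.48 microseconds → 5.48
  2.19 microseconds → 2.19
  0.00356 milliseconds = 0.00356 × 10³ microseconds = 3.56
Sum: 1.11 + 5.48 + 2.19 + 3.56 = 12.34

12.34 microseconds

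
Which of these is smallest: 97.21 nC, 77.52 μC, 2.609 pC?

2.609 pC

97.21 nC = 0.00000009721 C
77.52 μC = 0.00007752 C
2.609 pC = 0.000000000002609 C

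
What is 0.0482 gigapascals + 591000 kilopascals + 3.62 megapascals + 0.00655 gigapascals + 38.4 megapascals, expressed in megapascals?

687.77 megapascals

In megapascals:
  0.0482 gigapascals = 0.0482 × 10³ megapascals = 48.2
  591000 kilopascals = 591000 × 10⁻³ megapascals = 591
  3.62 megapascals → 3.62
  0.00655 gigapascals = 0.00655 × 10³ megapascals = 6.55
  38.4 megapascals → 38.4
Sum: 48.2 + 591 + 3.62 + 6.55 + 38.4 = 687.77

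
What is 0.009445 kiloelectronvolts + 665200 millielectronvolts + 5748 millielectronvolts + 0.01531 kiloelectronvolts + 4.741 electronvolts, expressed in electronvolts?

700.444 electronvolts

In electronvolts:
  0.009445 kiloelectronvolts = 0.009445e3 electronvolts = 9.445
  665200 millielectronvolts = 665200e-3 electronvolts = 665.2
  5748 millielectronvolts = 5748e-3 electronvolts = 5.748
  0.01531 kiloelectronvolts = 0.01531e3 electronvolts = 15.31
  4.741 electronvolts → 4.741
Sum: 9.445 + 665.2 + 5.748 + 15.31 + 4.741 = 700.444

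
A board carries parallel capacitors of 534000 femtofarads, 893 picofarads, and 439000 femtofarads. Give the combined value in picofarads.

1866 picofarads

In picofarads:
  534000 femtofarads = 534000e-3 picofarads = 534
  893 picofarads → 893
  439000 femtofarads = 439000e-3 picofarads = 439
Sum: 534 + 893 + 439 = 1866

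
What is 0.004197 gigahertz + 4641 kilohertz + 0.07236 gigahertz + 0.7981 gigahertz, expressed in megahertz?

879.298 megahertz

In megahertz:
  0.004197 gigahertz = 0.004197 × 10³ megahertz = 4.197
  4641 kilohertz = 4641 × 10⁻³ megahertz = 4.641
  0.07236 gigahertz = 0.07236 × 10³ megahertz = 72.36
  0.7981 gigahertz = 0.7981 × 10³ megahertz = 798.1
Sum: 4.197 + 4.641 + 72.36 + 798.1 = 879.298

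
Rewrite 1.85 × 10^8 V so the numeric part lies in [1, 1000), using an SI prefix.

185 MV

= 185 × 10^6 V; 10^6 is mega.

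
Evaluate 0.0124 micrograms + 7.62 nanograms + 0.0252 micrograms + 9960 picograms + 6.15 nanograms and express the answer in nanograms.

61.33 nanograms

In nanograms:
  0.0124 micrograms = 0.0124e3 nanograms = 12.4
  7.62 nanograms → 7.62
  0.0252 micrograms = 0.0252e3 nanograms = 25.2
  9960 picograms = 9960e-3 nanograms = 9.96
  6.15 nanograms → 6.15
Sum: 12.4 + 7.62 + 25.2 + 9.96 + 6.15 = 61.33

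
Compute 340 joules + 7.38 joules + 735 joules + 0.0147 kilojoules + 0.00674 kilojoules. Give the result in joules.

1103.82 joules

In joules:
  340 joules → 340
  7.38 joules → 7.38
  735 joules → 735
  0.0147 kilojoules = 0.0147e3 joules = 14.7
  0.00674 kilojoules = 0.00674e3 joules = 6.74
Sum: 340 + 7.38 + 735 + 14.7 + 6.74 = 1103.82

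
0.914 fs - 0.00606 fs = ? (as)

907.94 as

In as:
  0.914 fs = 0.914e3 as = 914
  0.00606 fs = 0.00606e3 as = 6.06
Difference: 914 - 6.06 = 907.94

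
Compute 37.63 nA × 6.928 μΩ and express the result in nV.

0.00026070064 nV

37.63e-9 × 6.928e-6 = 260.70064e-15 V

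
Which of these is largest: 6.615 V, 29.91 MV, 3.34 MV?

6.615 V = 6.615 V
29.91 MV = 29910000 V
3.34 MV = 3340000 V

29.91 MV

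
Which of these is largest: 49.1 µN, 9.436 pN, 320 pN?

49.1 µN = 0.0000491 N
9.436 pN = 0.000000000009436 N
320 pN = 0.00000000032 N

49.1 µN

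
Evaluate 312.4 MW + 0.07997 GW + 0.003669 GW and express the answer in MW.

396.039 MW

In MW:
  312.4 MW → 312.4
  0.07997 GW = 0.07997e3 MW = 79.97
  0.003669 GW = 0.003669e3 MW = 3.669
Sum: 312.4 + 79.97 + 3.669 = 396.039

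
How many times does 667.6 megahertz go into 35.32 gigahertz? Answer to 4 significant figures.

52.91

(35.32e9) / (667.6e6) = 0.052906e3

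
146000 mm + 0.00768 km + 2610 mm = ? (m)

In m:
  146000 mm = 146000 × 10⁻³ m = 146
  0.00768 km = 0.00768 × 10³ m = 7.68
  2610 mm = 2610 × 10⁻³ m = 2.61
Sum: 146 + 7.68 + 2.61 = 156.29

156.29 m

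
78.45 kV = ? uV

78450000000 uV

kilo = 10^3, micro = 10^-6; factor is 10^9.
78.45 × 10^9 = 78450000000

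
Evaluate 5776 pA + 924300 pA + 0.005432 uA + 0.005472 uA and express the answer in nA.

In nA:
  5776 pA = 5776 × 10⁻³ nA = 5.776
  924300 pA = 924300 × 10⁻³ nA = 924.3
  0.005432 uA = 0.005432 × 10³ nA = 5.432
  0.005472 uA = 0.005472 × 10³ nA = 5.472
Sum: 5.776 + 924.3 + 5.432 + 5.472 = 940.98

940.98 nA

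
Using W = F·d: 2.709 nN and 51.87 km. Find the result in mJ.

2.709 × 10^-9 × 51.87 × 10^3 = 140.51583 × 10^-6 J

0.14051583 mJ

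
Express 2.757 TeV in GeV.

tera = 10¹², giga = 10⁹; factor is 10³.
2.757 × 10³ = 2757

2757 GeV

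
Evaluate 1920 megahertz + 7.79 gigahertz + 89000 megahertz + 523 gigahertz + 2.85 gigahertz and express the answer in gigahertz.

624.56 gigahertz

In gigahertz:
  1920 megahertz = 1920 × 10^-3 gigahertz = 1.92
  7.79 gigahertz → 7.79
  89000 megahertz = 89000 × 10^-3 gigahertz = 89
  523 gigahertz → 523
  2.85 gigahertz → 2.85
Sum: 1.92 + 7.79 + 89 + 523 + 2.85 = 624.56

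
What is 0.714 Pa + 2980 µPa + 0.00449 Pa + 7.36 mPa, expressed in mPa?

In mPa:
  0.714 Pa = 0.714e3 mPa = 714
  2980 µPa = 2980e-3 mPa = 2.98
  0.00449 Pa = 0.00449e3 mPa = 4.49
  7.36 mPa → 7.36
Sum: 714 + 2.98 + 4.49 + 7.36 = 728.83

728.83 mPa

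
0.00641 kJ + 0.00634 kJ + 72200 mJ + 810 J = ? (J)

894.95 J

In J:
  0.00641 kJ = 0.00641 × 10³ J = 6.41
  0.00634 kJ = 0.00634 × 10³ J = 6.34
  72200 mJ = 72200 × 10⁻³ J = 72.2
  810 J → 810
Sum: 6.41 + 6.34 + 72.2 + 810 = 894.95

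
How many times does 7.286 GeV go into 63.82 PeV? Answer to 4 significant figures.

8759000

(63.82e15) / (7.286e9) = 8.7593e6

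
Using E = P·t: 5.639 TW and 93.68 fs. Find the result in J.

0.52826152 J

5.639e12 × 93.68e-15 = 528.26152e-3 J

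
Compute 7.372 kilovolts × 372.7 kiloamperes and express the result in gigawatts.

7.372 × 10³ × 372.7 × 10³ = 2747.5444 × 10⁶ W

2.7475444 gigawatts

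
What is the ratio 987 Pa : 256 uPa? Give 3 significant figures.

3860000

(987) / (256 × 10^-6) = 3.855 × 10^6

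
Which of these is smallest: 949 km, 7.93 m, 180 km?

949 km = 949000 m
7.93 m = 7.93 m
180 km = 180000 m

7.93 m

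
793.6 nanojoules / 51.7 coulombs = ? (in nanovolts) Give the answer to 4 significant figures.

15.35 nanovolts

(793.6 × 10^-9) / (51.7) = 15.3501 × 10^-9 V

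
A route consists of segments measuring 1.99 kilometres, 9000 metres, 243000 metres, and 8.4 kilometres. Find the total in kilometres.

In kilometres:
  1.99 kilometres → 1.99
  9000 metres = 9000 × 10^-3 kilometres = 9
  243000 metres = 243000 × 10^-3 kilometres = 243
  8.4 kilometres → 8.4
Sum: 1.99 + 9 + 243 + 8.4 = 262.39

262.39 kilometres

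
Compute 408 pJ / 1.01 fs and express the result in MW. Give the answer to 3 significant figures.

0.404 MW

(408e-12) / (1.01e-15) = 403.96e3 W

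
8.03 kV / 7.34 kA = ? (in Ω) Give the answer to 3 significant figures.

1.09 Ω

(8.03 × 10³) / (7.34 × 10³) = 1.094 Ω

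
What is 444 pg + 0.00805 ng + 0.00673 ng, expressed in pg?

In pg:
  444 pg → 444
  0.00805 ng = 0.00805e3 pg = 8.05
  0.00673 ng = 0.00673e3 pg = 6.73
Sum: 444 + 8.05 + 6.73 = 458.78

458.78 pg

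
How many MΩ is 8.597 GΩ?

giga = 1e9, mega = 1e6; factor is 1e3.
8.597 × 1e3 = 8597

8597 MΩ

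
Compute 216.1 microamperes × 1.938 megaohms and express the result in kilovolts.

0.4188018 kilovolts

216.1 × 10^-6 × 1.938 × 10^6 = 418.8018 V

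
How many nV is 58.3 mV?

milli = 1e-3, nano = 1e-9; factor is 1e6.
58.3 × 1e6 = 58300000

58300000 nV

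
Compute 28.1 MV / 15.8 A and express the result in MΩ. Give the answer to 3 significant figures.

1.78 MΩ

(28.1 × 10⁶) / (15.8) = 1.7785 × 10⁶ Ω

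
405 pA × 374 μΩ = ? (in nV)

405 × 10^-12 × 374 × 10^-6 = 151470 × 10^-18 V

0.00015147 nV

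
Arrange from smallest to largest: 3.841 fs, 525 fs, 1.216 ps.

3.841 fs < 525 fs < 1.216 ps

3.841 fs = 0.000000000000003841 s
525 fs = 0.000000000000525 s
1.216 ps = 0.000000000001216 s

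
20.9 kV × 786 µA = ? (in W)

16.4274 W

20.9e3 × 786e-6 = 16427.4e-3 W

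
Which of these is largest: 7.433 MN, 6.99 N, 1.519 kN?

7.433 MN = 7433000 N
6.99 N = 6.99 N
1.519 kN = 1519 N

7.433 MN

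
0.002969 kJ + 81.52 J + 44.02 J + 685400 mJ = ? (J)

In J:
  0.002969 kJ = 0.002969 × 10³ J = 2.969
  81.52 J → 81.52
  44.02 J → 44.02
  685400 mJ = 685400 × 10⁻³ J = 685.4
Sum: 2.969 + 81.52 + 44.02 + 685.4 = 813.909

813.909 J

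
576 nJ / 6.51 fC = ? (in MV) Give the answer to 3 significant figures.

88.5 MV

(576 × 10^-9) / (6.51 × 10^-15) = 88.479 × 10^6 V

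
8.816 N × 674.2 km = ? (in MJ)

8.816 × 674.2e3 = 5943.7472e3 J

5.9437472 MJ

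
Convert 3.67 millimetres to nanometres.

3670000 nanometres

milli = 10⁻³, nano = 10⁻⁹; factor is 10⁶.
3.67 × 10⁶ = 3670000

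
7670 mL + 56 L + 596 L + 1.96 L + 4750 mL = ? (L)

666.38 L

In L:
  7670 mL = 7670 × 10⁻³ L = 7.67
  56 L → 56
  596 L → 596
  1.96 L → 1.96
  4750 mL = 4750 × 10⁻³ L = 4.75
Sum: 7.67 + 56 + 596 + 1.96 + 4.75 = 666.38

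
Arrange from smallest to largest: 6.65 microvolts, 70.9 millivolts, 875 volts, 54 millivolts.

6.65 microvolts = 0.00000665 volts
70.9 millivolts = 0.0709 volts
875 volts = 875 volts
54 millivolts = 0.054 volts

6.65 microvolts < 54 millivolts < 70.9 millivolts < 875 volts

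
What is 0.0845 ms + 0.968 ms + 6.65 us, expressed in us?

In us:
  0.0845 ms = 0.0845e3 us = 84.5
  0.968 ms = 0.968e3 us = 968
  6.65 us → 6.65
Sum: 84.5 + 968 + 6.65 = 1059.15

1059.15 us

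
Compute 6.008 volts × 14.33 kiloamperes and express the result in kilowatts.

6.008 × 14.33 × 10^3 = 86.09464 × 10^3 W

86.09464 kilowatts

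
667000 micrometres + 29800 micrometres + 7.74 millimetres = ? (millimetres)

In millimetres:
  667000 micrometres = 667000e-3 millimetres = 667
  29800 micrometres = 29800e-3 millimetres = 29.8
  7.74 millimetres → 7.74
Sum: 667 + 29.8 + 7.74 = 704.54

704.54 millimetres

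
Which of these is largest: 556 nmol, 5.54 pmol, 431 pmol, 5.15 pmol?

556 nmol = 0.000000556 mol
5.54 pmol = 0.00000000000554 mol
431 pmol = 0.000000000431 mol
5.15 pmol = 0.00000000000515 mol

556 nmol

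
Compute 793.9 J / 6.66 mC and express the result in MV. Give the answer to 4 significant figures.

0.1192 MV

(793.9) / (6.66 × 10^-3) = 119.204 × 10^3 V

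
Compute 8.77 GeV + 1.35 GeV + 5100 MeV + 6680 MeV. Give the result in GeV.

In GeV:
  8.77 GeV → 8.77
  1.35 GeV → 1.35
  5100 MeV = 5100 × 10^-3 GeV = 5.1
  6680 MeV = 6680 × 10^-3 GeV = 6.68
Sum: 8.77 + 1.35 + 5.1 + 6.68 = 21.9

21.9 GeV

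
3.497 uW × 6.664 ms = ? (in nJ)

3.497 × 10⁻⁶ × 6.664 × 10⁻³ = 23.304008 × 10⁻⁹ J

23.304008 nJ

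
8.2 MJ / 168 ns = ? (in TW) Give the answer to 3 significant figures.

48.8 TW

(8.2 × 10⁶) / (168 × 10⁻⁹) = 0.04881 × 10¹⁵ W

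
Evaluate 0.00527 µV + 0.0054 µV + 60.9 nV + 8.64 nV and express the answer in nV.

In nV:
  0.00527 µV = 0.00527e3 nV = 5.27
  0.0054 µV = 0.0054e3 nV = 5.4
  60.9 nV → 60.9
  8.64 nV → 8.64
Sum: 5.27 + 5.4 + 60.9 + 8.64 = 80.21

80.21 nV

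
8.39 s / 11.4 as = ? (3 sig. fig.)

(8.39) / (11.4 × 10⁻¹⁸) = 0.736 × 10¹⁸

736000000000000000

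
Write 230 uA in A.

micro = 1e-6, (no prefix) = 1e0; factor is 1e-6.
230 × 1e-6 = 0.00023

0.00023 A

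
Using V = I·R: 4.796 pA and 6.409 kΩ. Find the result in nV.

30.737564 nV

4.796e-12 × 6.409e3 = 30.737564e-9 V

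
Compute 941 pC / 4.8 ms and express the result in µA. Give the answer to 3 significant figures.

(941 × 10⁻¹²) / (4.8 × 10⁻³) = 196.04 × 10⁻⁹ A

0.196 µA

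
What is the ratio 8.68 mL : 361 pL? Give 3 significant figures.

(8.68e-3) / (361e-12) = 0.02404e9

24000000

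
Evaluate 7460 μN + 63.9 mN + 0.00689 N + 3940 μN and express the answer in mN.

82.19 mN

In mN:
  7460 μN = 7460 × 10⁻³ mN = 7.46
  63.9 mN → 63.9
  0.00689 N = 0.00689 × 10³ mN = 6.89
  3940 μN = 3940 × 10⁻³ mN = 3.94
Sum: 7.46 + 63.9 + 6.89 + 3.94 = 82.19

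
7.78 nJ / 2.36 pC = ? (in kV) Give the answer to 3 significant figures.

(7.78 × 10^-9) / (2.36 × 10^-12) = 3.2966 × 10^3 V

3.30 kV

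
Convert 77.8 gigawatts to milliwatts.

77800000000000 milliwatts

giga = 10^9, milli = 10^-3; factor is 10^12.
77.8 × 10^12 = 77800000000000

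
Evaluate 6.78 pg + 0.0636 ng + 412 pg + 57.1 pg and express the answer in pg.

539.48 pg

In pg:
  6.78 pg → 6.78
  0.0636 ng = 0.0636e3 pg = 63.6
  412 pg → 412
  57.1 pg → 57.1
Sum: 6.78 + 63.6 + 412 + 57.1 = 539.48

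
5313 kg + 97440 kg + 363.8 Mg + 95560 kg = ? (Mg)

In Mg:
  5313 kg = 5313 × 10⁻³ Mg = 5.313
  97440 kg = 97440 × 10⁻³ Mg = 97.44
  363.8 Mg → 363.8
  95560 kg = 95560 × 10⁻³ Mg = 95.56
Sum: 5.313 + 97.44 + 363.8 + 95.56 = 562.113

562.113 Mg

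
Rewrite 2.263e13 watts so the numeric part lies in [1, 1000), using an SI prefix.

22.63 terawatts

= 22.63e12 watts; 1e12 is tera.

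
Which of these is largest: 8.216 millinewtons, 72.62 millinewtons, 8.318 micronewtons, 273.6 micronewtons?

72.62 millinewtons

8.216 millinewtons = 0.008216 newtons
72.62 millinewtons = 0.07262 newtons
8.318 micronewtons = 0.000008318 newtons
273.6 micronewtons = 0.0002736 newtons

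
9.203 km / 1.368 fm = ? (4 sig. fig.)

6727000000000000000

(9.203e3) / (1.368e-15) = 6.7273e18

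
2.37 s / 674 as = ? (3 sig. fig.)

3520000000000000

(2.37) / (674 × 10^-18) = 0.003516 × 10^18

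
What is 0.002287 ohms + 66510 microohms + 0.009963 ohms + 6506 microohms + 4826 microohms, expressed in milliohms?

In milliohms:
  0.002287 ohms = 0.002287e3 milliohms = 2.287
  66510 microohms = 66510e-3 milliohms = 66.51
  0.009963 ohms = 0.009963e3 milliohms = 9.963
  6506 microohms = 6506e-3 milliohms = 6.506
  4826 microohms = 4826e-3 milliohms = 4.826
Sum: 2.287 + 66.51 + 9.963 + 6.506 + 4.826 = 90.092

90.092 milliohms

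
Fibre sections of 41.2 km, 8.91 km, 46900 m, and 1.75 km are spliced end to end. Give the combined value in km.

In km:
  41.2 km → 41.2
  8.91 km → 8.91
  46900 m = 46900 × 10^-3 km = 46.9
  1.75 km → 1.75
Sum: 41.2 + 8.91 + 46.9 + 1.75 = 98.76

98.76 km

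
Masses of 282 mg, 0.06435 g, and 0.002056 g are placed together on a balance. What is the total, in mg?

In mg:
  282 mg → 282
  0.06435 g = 0.06435 × 10^3 mg = 64.35
  0.002056 g = 0.002056 × 10^3 mg = 2.056
Sum: 282 + 64.35 + 2.056 = 348.406

348.406 mg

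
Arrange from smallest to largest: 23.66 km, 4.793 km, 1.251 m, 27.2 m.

23.66 km = 23660 m
4.793 km = 4793 m
1.251 m = 1.251 m
27.2 m = 27.2 m

1.251 m < 27.2 m < 4.793 km < 23.66 km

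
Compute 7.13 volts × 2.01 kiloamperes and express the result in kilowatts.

14.3313 kilowatts

7.13 × 2.01e3 = 14.3313e3 W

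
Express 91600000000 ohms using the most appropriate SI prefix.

= 91.6 × 10^9 ohms; 10^9 is giga.

91.6 gigaohms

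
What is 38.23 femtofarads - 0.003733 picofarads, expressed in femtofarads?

34.497 femtofarads

In femtofarads:
  38.23 femtofarads → 38.23
  0.003733 picofarads = 0.003733 × 10³ femtofarads = 3.733
Difference: 38.23 - 3.733 = 34.497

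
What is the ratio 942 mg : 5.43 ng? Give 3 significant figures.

(942e-3) / (5.43e-9) = 173.5e6

173000000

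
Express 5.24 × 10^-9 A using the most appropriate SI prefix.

5.24 nA

= 5.24 × 10^-9 A; 10^-9 is nano.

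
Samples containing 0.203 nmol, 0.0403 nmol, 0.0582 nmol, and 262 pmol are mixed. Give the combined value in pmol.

563.5 pmol

In pmol:
  0.203 nmol = 0.203e3 pmol = 203
  0.0403 nmol = 0.0403e3 pmol = 40.3
  0.0582 nmol = 0.0582e3 pmol = 58.2
  262 pmol → 262
Sum: 203 + 40.3 + 58.2 + 262 = 563.5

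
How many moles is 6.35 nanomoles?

0.00000000635 moles

nano = 10^-9, (no prefix) = 10^0; factor is 10^-9.
6.35 × 10^-9 = 0.00000000635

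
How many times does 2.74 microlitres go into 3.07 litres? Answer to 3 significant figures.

(3.07) / (2.74 × 10⁻⁶) = 1.12 × 10⁶

1120000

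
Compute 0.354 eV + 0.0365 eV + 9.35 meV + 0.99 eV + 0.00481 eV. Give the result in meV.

In meV:
  0.354 eV = 0.354e3 meV = 354
  0.0365 eV = 0.0365e3 meV = 36.5
  9.35 meV → 9.35
  0.99 eV = 0.99e3 meV = 990
  0.00481 eV = 0.00481e3 meV = 4.81
Sum: 354 + 36.5 + 9.35 + 990 + 4.81 = 1394.66

1394.66 meV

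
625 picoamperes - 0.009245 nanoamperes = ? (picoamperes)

615.755 picoamperes

In picoamperes:
  625 picoamperes → 625
  0.009245 nanoamperes = 0.009245 × 10^3 picoamperes = 9.245
Difference: 625 - 9.245 = 615.755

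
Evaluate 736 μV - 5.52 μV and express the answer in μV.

730.48 μV

In μV:
  736 μV → 736
  5.52 μV → 5.52
Difference: 736 - 5.52 = 730.48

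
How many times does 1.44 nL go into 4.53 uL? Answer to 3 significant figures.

(4.53 × 10^-6) / (1.44 × 10^-9) = 3.146 × 10^3

3150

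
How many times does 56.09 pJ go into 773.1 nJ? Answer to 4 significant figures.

13780

(773.1 × 10⁻⁹) / (56.09 × 10⁻¹²) = 13.783 × 10³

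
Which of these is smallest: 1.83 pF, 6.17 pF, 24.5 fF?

24.5 fF

1.83 pF = 0.00000000000183 F
6.17 pF = 0.00000000000617 F
24.5 fF = 0.0000000000000245 F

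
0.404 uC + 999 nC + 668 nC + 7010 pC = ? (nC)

2078.01 nC

In nC:
  0.404 uC = 0.404e3 nC = 404
  999 nC → 999
  668 nC → 668
  7010 pC = 7010e-3 nC = 7.01
Sum: 404 + 999 + 668 + 7.01 = 2078.01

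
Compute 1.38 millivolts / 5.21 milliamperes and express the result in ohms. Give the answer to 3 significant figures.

(1.38 × 10^-3) / (5.21 × 10^-3) = 0.26488 Ω

0.265 ohms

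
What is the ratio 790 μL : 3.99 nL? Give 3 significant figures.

(790e-6) / (3.99e-9) = 198e3

198000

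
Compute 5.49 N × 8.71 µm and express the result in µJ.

5.49 × 8.71 × 10⁻⁶ = 47.8179 × 10⁻⁶ J

47.8179 µJ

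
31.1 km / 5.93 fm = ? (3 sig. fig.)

(31.1 × 10^3) / (5.93 × 10^-15) = 5.245 × 10^18

5240000000000000000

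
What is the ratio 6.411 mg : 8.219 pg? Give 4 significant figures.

(6.411e-3) / (8.219e-12) = 0.78002e9

780000000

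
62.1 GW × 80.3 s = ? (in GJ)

4986.63 GJ

62.1 × 10⁹ × 80.3 = 4986.63 × 10⁹ J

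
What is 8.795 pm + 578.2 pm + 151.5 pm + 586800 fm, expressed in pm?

In pm:
  8.795 pm → 8.795
  578.2 pm → 578.2
  151.5 pm → 151.5
  586800 fm = 586800 × 10^-3 pm = 586.8
Sum: 8.795 + 578.2 + 151.5 + 586.8 = 1325.295

1325.295 pm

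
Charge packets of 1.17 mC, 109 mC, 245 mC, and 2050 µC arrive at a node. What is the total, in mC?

In mC:
  1.17 mC → 1.17
  109 mC → 109
  245 mC → 245
  2050 µC = 2050 × 10^-3 mC = 2.05
Sum: 1.17 + 109 + 245 + 2.05 = 357.22

357.22 mC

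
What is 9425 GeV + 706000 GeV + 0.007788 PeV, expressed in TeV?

In TeV:
  9425 GeV = 9425 × 10^-3 TeV = 9.425
  706000 GeV = 706000 × 10^-3 TeV = 706
  0.007788 PeV = 0.007788 × 10^3 TeV = 7.788
Sum: 9.425 + 706 + 7.788 = 723.213

723.213 TeV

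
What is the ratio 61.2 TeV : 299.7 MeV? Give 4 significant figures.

204200

(61.2 × 10^12) / (299.7 × 10^6) = 0.2042 × 10^6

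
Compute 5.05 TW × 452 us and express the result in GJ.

2.2826 GJ

5.05 × 10^12 × 452 × 10^-6 = 2282.6 × 10^6 J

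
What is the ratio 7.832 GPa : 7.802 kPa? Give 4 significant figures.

1004000

(7.832e9) / (7.802e3) = 1.0038e6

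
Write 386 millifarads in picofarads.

386000000000 picofarads

milli = 1e-3, pico = 1e-12; factor is 1e9.
386 × 1e9 = 386000000000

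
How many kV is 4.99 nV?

0.00000000000499 kV

nano = 10^-9, kilo = 10^3; factor is 10^-12.
4.99 × 10^-12 = 0.00000000000499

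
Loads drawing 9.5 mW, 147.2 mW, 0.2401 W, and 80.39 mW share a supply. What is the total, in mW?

In mW:
  9.5 mW → 9.5
  147.2 mW → 147.2
  0.2401 W = 0.2401e3 mW = 240.1
  80.39 mW → 80.39
Sum: 9.5 + 147.2 + 240.1 + 80.39 = 477.19

477.19 mW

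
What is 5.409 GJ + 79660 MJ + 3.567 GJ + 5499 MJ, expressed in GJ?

94.135 GJ

In GJ:
  5.409 GJ → 5.409
  79660 MJ = 79660 × 10⁻³ GJ = 79.66
  3.567 GJ → 3.567
  5499 MJ = 5499 × 10⁻³ GJ = 5.499
Sum: 5.409 + 79.66 + 3.567 + 5.499 = 94.135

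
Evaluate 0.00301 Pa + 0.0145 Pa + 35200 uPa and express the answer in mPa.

In mPa:
  0.00301 Pa = 0.00301e3 mPa = 3.01
  0.0145 Pa = 0.0145e3 mPa = 14.5
  35200 uPa = 35200e-3 mPa = 35.2
Sum: 3.01 + 14.5 + 35.2 = 52.71

52.71 mPa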